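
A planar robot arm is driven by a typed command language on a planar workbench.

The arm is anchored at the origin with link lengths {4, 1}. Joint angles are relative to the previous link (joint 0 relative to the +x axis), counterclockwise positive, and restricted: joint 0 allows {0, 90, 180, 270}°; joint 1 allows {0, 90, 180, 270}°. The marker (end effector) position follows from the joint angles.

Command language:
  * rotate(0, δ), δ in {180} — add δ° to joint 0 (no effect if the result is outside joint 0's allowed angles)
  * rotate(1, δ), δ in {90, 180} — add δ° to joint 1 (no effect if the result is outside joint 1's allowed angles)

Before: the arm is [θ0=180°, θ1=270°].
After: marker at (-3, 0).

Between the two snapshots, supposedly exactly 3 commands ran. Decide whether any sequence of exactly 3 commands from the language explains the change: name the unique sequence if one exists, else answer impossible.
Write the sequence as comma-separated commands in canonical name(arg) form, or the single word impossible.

rotate(1, 90), rotate(1, 90), rotate(1, 90)

t0: [θ0=180°, θ1=270°]
step 1 (rotate(1, 90)): [θ0=180°, θ1=0°]
step 2 (rotate(1, 90)): [θ0=180°, θ1=90°]
step 3 (rotate(1, 90)): [θ0=180°, θ1=180°]
no other 3-command option fits: unique.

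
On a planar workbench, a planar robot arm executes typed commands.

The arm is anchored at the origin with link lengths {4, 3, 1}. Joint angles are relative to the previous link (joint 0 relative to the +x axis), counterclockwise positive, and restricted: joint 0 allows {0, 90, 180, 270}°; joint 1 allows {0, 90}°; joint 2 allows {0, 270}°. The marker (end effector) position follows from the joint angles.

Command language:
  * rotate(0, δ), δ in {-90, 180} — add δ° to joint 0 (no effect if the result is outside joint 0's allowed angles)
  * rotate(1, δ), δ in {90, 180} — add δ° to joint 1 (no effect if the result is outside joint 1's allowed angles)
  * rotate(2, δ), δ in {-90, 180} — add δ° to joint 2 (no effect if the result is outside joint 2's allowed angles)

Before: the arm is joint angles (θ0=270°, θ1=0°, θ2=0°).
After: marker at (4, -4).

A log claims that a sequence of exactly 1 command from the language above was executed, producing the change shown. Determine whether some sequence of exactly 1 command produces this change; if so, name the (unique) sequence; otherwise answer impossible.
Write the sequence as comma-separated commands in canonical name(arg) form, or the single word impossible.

rotate(1, 90)

from: joint angles (θ0=270°, θ1=0°, θ2=0°)
t=1 rotate(1, 90) ⇒ joint angles (θ0=270°, θ1=90°, θ2=0°)
all 6 alternatives checked — unique.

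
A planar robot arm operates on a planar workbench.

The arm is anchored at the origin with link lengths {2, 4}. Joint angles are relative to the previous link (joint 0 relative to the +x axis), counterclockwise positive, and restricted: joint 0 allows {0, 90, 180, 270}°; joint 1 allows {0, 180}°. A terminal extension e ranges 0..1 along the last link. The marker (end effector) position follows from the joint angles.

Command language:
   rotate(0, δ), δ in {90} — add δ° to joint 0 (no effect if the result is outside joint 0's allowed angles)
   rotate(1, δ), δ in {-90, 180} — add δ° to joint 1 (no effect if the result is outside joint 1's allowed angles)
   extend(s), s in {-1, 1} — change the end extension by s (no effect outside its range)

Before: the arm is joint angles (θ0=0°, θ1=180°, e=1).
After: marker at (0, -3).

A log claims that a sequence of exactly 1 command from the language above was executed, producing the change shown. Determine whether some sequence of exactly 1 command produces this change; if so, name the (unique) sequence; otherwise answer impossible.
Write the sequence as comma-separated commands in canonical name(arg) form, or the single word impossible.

rotate(0, 90)

from: joint angles (θ0=0°, θ1=180°, e=1)
step 1 (rotate(0, 90)): joint angles (θ0=90°, θ1=180°, e=1)
no other 1-command option fits: unique.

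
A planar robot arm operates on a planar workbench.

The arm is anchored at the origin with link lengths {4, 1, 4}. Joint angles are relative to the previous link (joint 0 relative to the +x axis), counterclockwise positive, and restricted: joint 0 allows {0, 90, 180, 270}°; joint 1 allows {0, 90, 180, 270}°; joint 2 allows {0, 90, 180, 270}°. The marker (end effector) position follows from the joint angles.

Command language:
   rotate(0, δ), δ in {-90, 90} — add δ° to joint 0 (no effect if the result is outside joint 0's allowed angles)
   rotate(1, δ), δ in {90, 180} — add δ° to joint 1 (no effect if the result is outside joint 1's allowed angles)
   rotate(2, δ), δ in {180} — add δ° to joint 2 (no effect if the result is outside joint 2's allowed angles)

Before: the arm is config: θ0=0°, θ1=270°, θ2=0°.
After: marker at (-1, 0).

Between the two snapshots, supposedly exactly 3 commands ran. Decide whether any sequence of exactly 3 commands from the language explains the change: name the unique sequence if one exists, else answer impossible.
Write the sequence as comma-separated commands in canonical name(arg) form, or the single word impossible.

initial: config: θ0=0°, θ1=270°, θ2=0°
t=1 rotate(1, 90) ⇒ config: θ0=0°, θ1=0°, θ2=0°
t=2 rotate(1, 90) ⇒ config: θ0=0°, θ1=90°, θ2=0°
t=3 rotate(1, 90) ⇒ config: θ0=0°, θ1=180°, θ2=0°
all 125 alternatives checked — unique.

rotate(1, 90), rotate(1, 90), rotate(1, 90)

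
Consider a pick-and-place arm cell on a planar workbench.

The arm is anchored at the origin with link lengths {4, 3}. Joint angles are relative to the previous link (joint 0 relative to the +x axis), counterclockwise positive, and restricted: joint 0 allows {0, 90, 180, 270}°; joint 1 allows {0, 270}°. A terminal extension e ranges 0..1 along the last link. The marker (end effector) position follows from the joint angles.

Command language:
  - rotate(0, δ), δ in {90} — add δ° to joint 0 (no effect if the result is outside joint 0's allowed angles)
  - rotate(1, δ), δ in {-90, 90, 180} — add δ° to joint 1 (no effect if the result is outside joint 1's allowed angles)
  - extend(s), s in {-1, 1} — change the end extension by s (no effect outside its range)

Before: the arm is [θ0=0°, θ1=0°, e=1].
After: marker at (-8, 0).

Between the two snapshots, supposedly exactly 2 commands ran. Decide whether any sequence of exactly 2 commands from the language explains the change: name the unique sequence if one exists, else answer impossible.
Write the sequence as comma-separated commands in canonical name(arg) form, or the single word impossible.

rotate(0, 90), rotate(0, 90)

begin: [θ0=0°, θ1=0°, e=1]
[1] after rotate(0, 90): [θ0=90°, θ1=0°, e=1]
[2] after rotate(0, 90): [θ0=180°, θ1=0°, e=1]
all 36 alternatives checked — unique.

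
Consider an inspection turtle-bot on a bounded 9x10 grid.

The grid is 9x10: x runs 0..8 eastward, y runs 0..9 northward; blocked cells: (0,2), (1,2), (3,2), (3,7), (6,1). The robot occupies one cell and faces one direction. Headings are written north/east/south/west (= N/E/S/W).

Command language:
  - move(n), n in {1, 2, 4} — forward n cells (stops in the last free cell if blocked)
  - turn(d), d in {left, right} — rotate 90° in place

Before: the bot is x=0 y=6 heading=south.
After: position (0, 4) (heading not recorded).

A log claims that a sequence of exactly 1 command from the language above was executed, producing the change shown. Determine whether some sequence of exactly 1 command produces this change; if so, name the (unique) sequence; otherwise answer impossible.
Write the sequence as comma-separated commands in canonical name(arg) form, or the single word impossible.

from: x=0 y=6 heading=south
1. move(2) → x=0 y=4 heading=south
all 5 alternatives checked — unique.

move(2)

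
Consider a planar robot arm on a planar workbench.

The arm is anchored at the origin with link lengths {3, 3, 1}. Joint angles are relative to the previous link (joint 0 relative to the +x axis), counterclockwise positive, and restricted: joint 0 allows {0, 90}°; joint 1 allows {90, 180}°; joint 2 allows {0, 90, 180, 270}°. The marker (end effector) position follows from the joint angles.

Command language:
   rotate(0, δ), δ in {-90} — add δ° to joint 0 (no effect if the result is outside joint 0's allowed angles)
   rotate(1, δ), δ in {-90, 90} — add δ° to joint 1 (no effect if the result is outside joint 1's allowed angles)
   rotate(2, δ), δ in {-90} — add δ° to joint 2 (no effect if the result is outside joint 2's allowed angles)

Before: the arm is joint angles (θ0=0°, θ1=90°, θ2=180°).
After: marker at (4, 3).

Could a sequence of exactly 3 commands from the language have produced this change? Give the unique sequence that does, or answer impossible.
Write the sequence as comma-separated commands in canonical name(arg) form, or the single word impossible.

rotate(2, -90), rotate(2, -90), rotate(2, -90)

from: joint angles (θ0=0°, θ1=90°, θ2=180°)
step 1 (rotate(2, -90)): joint angles (θ0=0°, θ1=90°, θ2=90°)
step 2 (rotate(2, -90)): joint angles (θ0=0°, θ1=90°, θ2=0°)
step 3 (rotate(2, -90)): joint angles (θ0=0°, θ1=90°, θ2=270°)
no rival 3-sequence matches.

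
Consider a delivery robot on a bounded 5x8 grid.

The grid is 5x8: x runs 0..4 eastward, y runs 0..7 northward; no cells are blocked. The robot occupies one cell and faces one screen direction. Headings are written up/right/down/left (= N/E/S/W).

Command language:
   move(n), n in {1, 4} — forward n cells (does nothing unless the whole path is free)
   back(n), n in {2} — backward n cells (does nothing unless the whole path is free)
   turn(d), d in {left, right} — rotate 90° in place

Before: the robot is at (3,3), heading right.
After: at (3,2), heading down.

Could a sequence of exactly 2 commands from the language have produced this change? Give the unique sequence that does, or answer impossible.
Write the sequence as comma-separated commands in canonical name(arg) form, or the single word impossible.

key: order matters: swapping turn(right) and move(1) lands elsewhere
from: at (3,3), heading right
step 1 (turn(right)): at (3,3), heading down
step 2 (move(1)): at (3,2), heading down
uniquely the one of 25 2-step routes that fits.

turn(right), move(1)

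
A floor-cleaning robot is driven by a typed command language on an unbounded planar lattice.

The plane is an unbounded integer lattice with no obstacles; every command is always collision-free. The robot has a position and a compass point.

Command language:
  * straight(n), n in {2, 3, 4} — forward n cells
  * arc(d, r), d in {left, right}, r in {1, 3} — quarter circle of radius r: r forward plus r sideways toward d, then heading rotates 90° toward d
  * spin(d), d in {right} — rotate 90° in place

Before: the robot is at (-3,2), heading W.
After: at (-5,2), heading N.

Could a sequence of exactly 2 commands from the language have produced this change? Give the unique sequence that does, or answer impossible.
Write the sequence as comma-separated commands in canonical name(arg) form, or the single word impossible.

straight(2), spin(right)

key: cell and facing (now N) both changed — the 2 commands mix motion and turning
start: at (-3,2), heading W
t=1 straight(2) ⇒ at (-5,2), heading W
t=2 spin(right) ⇒ at (-5,2), heading N
no other 2-command option fits: unique.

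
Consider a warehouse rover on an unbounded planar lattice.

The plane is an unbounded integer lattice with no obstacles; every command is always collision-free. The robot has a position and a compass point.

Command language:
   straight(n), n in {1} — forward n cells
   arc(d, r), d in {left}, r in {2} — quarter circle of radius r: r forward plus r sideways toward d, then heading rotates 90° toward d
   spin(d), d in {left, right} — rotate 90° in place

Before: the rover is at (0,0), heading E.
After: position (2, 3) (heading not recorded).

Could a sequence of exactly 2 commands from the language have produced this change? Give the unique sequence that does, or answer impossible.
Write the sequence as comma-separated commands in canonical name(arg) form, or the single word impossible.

key: order matters: swapping arc(left, 2) and straight(1) lands elsewhere
begin: at (0,0), heading E
[1] after arc(left, 2): at (2,2), heading N
[2] after straight(1): at (2,3), heading N
all 16 alternatives checked — unique.

arc(left, 2), straight(1)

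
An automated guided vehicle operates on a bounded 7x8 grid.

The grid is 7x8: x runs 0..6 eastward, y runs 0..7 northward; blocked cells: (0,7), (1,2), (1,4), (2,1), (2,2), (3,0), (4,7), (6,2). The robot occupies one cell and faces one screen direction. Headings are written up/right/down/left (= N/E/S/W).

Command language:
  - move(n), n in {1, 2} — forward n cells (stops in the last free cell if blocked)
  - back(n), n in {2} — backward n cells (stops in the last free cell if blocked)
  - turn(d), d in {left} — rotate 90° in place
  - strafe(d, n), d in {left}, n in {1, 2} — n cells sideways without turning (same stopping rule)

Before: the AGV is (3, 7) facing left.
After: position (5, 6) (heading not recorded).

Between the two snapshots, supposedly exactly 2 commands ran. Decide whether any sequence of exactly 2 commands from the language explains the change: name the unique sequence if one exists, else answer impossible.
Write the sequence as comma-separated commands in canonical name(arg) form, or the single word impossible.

key: order matters: swapping strafe(left, 1) and back(2) lands elsewhere
begin: (3, 7) facing left
1. strafe(left, 1) → (3, 6) facing left
2. back(2) → (5, 6) facing left
no rival 2-sequence matches.

strafe(left, 1), back(2)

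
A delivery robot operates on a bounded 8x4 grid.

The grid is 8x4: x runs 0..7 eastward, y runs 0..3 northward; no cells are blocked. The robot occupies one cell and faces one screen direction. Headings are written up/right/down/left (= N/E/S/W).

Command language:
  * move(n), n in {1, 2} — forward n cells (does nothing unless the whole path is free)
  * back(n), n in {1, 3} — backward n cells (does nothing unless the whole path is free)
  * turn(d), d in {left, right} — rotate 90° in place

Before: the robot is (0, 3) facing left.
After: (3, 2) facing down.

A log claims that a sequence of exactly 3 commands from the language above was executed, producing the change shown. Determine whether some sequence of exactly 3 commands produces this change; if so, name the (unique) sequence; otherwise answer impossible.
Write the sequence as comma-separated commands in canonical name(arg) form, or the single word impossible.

key: running move(1) before back(3) would end elsewhere — order is forced
begin: (0, 3) facing left
step 1 (back(3)): (3, 3) facing left
step 2 (turn(left)): (3, 3) facing down
step 3 (move(1)): (3, 2) facing down
all 216 alternatives checked — unique.

back(3), turn(left), move(1)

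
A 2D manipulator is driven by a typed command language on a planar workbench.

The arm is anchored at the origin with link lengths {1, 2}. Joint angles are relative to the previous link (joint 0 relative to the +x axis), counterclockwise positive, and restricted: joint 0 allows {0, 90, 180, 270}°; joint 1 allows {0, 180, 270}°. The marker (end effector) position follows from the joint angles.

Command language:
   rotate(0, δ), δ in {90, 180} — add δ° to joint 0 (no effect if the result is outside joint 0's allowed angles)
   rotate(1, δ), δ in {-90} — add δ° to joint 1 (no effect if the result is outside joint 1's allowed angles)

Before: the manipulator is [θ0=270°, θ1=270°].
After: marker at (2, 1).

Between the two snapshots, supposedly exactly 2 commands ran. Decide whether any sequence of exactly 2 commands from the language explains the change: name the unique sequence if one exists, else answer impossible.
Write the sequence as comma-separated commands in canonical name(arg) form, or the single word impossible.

start: [θ0=270°, θ1=270°]
step 1 (rotate(0, 90)): [θ0=0°, θ1=270°]
step 2 (rotate(0, 90)): [θ0=90°, θ1=270°]
no rival 2-sequence matches.

rotate(0, 90), rotate(0, 90)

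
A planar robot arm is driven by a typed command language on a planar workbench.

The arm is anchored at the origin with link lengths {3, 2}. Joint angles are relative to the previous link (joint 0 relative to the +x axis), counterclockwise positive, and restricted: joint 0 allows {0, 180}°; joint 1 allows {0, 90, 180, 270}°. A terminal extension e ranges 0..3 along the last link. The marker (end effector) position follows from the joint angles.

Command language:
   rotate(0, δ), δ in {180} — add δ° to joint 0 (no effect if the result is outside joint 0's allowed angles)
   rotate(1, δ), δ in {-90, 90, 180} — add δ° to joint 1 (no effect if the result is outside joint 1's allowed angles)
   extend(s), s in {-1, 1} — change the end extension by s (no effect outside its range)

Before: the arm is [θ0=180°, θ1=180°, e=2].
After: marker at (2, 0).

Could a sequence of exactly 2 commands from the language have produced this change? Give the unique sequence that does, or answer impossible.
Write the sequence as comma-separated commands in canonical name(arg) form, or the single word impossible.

start: [θ0=180°, θ1=180°, e=2]
t=1 extend(1) ⇒ [θ0=180°, θ1=180°, e=3]
t=2 extend(1) ⇒ [θ0=180°, θ1=180°, e=3]
all 36 alternatives checked — unique.

extend(1), extend(1)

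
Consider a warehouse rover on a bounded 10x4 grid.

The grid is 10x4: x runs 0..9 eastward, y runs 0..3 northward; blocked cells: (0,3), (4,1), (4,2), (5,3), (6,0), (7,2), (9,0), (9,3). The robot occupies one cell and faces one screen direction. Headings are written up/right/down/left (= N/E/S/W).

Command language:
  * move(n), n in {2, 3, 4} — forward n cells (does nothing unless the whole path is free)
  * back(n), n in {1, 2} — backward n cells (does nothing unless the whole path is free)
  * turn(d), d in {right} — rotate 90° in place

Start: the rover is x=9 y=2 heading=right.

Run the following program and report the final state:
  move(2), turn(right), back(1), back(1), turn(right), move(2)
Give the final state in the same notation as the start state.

t0: x=9 y=2 heading=right
t=1 move(2) ⇒ x=9 y=2 heading=right
t=2 turn(right) ⇒ x=9 y=2 heading=down
t=3 back(1) ⇒ x=9 y=2 heading=down
t=4 back(1) ⇒ x=9 y=2 heading=down
t=5 turn(right) ⇒ x=9 y=2 heading=left
t=6 move(2) ⇒ x=9 y=2 heading=left

x=9 y=2 heading=left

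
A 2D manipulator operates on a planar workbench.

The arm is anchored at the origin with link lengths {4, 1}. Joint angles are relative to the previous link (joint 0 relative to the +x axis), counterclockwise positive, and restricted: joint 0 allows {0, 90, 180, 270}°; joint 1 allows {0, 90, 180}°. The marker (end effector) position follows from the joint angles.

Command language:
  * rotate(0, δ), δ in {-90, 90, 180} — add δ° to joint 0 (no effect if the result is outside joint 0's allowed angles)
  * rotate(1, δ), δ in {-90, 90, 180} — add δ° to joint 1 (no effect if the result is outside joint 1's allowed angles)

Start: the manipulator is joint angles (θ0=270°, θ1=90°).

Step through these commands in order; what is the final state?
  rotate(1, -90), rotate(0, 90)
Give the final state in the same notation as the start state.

joint angles (θ0=0°, θ1=0°)

start: joint angles (θ0=270°, θ1=90°)
[1] after rotate(1, -90): joint angles (θ0=270°, θ1=0°)
[2] after rotate(0, 90): joint angles (θ0=0°, θ1=0°)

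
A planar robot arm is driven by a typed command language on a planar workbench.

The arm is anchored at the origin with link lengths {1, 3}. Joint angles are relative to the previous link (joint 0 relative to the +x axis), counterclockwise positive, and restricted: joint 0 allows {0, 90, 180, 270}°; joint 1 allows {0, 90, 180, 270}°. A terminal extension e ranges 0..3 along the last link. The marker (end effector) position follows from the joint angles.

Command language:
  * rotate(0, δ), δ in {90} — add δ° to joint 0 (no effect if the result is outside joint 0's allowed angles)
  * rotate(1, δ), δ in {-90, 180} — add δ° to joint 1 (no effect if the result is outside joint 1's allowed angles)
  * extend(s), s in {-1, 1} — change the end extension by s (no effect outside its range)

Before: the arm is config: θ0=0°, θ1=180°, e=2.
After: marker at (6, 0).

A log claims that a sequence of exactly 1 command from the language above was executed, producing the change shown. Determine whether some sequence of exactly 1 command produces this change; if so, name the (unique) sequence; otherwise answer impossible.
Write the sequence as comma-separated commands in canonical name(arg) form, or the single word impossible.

t0: config: θ0=0°, θ1=180°, e=2
t=1 rotate(1, 180) ⇒ config: θ0=0°, θ1=0°, e=2
all 5 alternatives checked — unique.

rotate(1, 180)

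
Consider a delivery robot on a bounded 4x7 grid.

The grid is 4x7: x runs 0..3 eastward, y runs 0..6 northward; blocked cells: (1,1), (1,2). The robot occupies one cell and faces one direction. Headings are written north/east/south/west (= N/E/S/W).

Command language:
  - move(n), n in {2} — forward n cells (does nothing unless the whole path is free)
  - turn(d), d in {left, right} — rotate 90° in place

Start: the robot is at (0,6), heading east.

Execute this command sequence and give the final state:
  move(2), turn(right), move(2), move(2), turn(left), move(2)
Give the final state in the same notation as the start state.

from: at (0,6), heading east
step 1 (move(2)): at (2,6), heading east
step 2 (turn(right)): at (2,6), heading south
step 3 (move(2)): at (2,4), heading south
step 4 (move(2)): at (2,2), heading south
step 5 (turn(left)): at (2,2), heading east
step 6 (move(2)): at (2,2), heading east

at (2,2), heading east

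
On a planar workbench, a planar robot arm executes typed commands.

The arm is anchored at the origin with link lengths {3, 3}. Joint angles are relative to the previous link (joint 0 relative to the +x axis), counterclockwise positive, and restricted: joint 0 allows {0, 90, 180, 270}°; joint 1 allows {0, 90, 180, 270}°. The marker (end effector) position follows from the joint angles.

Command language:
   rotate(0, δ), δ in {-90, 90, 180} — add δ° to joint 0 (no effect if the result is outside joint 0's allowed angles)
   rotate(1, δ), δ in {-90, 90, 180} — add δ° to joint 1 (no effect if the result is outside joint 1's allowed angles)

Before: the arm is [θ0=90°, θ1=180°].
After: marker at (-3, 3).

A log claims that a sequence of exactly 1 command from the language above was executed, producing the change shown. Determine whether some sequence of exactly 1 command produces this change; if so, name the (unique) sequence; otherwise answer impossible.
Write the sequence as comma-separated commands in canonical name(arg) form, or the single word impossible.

start: [θ0=90°, θ1=180°]
t=1 rotate(1, -90) ⇒ [θ0=90°, θ1=90°]
no other 1-command option fits: unique.

rotate(1, -90)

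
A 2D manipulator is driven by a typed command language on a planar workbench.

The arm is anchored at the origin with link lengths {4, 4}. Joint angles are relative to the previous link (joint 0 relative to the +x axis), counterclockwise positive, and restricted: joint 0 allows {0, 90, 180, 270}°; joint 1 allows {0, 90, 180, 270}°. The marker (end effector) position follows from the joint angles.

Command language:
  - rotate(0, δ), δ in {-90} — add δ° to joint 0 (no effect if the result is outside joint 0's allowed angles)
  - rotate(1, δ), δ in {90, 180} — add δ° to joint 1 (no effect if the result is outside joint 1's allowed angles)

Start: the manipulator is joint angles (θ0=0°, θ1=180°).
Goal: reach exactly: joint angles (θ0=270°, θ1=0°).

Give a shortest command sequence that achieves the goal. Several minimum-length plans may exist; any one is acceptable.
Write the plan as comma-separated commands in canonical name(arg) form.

start: joint angles (θ0=0°, θ1=180°)
t=1 rotate(0, -90) ⇒ joint angles (θ0=270°, θ1=180°)
t=2 rotate(1, 180) ⇒ joint angles (θ0=270°, θ1=0°)
shorter routes all fall short; 2 is best.

rotate(0, -90), rotate(1, 180)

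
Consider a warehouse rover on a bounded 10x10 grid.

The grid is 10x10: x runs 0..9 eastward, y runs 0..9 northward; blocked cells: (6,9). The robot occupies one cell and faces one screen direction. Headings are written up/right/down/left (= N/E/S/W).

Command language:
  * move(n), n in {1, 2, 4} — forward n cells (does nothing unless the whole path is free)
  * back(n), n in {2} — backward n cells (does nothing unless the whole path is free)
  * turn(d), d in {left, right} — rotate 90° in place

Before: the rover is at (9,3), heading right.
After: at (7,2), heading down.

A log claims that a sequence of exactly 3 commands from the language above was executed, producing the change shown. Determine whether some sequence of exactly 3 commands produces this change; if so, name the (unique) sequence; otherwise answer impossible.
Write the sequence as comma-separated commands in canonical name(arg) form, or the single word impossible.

back(2), turn(right), move(1)

key: cell and facing (now S) both changed — the 3 commands mix motion and turning
begin: at (9,3), heading right
step 1 (back(2)): at (7,3), heading right
step 2 (turn(right)): at (7,3), heading down
step 3 (move(1)): at (7,2), heading down
no rival 3-sequence matches.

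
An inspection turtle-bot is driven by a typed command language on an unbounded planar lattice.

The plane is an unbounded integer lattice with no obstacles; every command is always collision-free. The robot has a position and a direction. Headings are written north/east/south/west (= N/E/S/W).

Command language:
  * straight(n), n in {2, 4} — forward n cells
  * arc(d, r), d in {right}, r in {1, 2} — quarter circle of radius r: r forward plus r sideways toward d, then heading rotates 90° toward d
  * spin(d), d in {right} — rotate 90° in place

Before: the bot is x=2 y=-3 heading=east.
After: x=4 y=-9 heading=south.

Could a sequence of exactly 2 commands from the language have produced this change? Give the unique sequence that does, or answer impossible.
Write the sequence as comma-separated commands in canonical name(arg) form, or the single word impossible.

key: cell and facing (now S) both changed — the 2 commands mix motion and turning
initial: x=2 y=-3 heading=east
step 1 (arc(right, 2)): x=4 y=-5 heading=south
step 2 (straight(4)): x=4 y=-9 heading=south
no other 2-command option fits: unique.

arc(right, 2), straight(4)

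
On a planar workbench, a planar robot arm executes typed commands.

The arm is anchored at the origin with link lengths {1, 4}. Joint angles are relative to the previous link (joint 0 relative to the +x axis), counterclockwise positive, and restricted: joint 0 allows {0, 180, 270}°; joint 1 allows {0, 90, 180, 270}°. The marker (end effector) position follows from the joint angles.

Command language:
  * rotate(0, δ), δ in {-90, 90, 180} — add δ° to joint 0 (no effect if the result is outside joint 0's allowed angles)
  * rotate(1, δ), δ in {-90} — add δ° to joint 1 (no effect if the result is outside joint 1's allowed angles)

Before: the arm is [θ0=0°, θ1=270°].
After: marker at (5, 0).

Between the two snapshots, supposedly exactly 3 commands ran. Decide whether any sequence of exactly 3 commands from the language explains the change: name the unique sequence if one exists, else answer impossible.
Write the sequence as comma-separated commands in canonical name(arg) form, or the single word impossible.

rotate(1, -90), rotate(1, -90), rotate(1, -90)

begin: [θ0=0°, θ1=270°]
[1] after rotate(1, -90): [θ0=0°, θ1=180°]
[2] after rotate(1, -90): [θ0=0°, θ1=90°]
[3] after rotate(1, -90): [θ0=0°, θ1=0°]
all 64 alternatives checked — unique.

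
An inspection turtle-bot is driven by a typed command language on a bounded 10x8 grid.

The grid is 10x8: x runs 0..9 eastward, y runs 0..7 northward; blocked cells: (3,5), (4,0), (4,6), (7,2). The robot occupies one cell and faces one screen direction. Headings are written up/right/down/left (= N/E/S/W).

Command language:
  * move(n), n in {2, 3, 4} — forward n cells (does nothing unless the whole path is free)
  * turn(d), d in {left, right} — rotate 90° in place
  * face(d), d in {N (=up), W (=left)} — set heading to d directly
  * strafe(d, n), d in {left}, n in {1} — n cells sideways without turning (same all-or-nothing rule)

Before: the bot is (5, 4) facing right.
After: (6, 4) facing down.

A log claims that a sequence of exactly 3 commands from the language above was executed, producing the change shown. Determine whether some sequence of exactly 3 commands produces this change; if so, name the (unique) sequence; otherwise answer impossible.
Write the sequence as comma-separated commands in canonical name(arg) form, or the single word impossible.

face(W), turn(left), strafe(left, 1)

key: cell and facing (now S) both changed — the 3 commands mix motion and turning
from: (5, 4) facing right
step 1 (face(W)): (5, 4) facing left
step 2 (turn(left)): (5, 4) facing down
step 3 (strafe(left, 1)): (6, 4) facing down
no rival 3-sequence matches.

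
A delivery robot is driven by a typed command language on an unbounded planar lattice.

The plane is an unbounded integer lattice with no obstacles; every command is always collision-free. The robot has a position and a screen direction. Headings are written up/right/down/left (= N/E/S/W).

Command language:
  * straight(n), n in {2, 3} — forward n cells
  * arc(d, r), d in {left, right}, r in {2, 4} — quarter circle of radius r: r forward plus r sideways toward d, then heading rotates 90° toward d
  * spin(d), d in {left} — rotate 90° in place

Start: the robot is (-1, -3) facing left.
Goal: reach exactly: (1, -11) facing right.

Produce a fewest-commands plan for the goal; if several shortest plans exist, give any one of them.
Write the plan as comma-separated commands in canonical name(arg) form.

t0: (-1, -3) facing left
t=1 arc(left, 4) ⇒ (-5, -7) facing down
t=2 arc(left, 4) ⇒ (-1, -11) facing right
t=3 straight(2) ⇒ (1, -11) facing right
no 2-step plan works, so 3 is optimal.

arc(left, 4), arc(left, 4), straight(2)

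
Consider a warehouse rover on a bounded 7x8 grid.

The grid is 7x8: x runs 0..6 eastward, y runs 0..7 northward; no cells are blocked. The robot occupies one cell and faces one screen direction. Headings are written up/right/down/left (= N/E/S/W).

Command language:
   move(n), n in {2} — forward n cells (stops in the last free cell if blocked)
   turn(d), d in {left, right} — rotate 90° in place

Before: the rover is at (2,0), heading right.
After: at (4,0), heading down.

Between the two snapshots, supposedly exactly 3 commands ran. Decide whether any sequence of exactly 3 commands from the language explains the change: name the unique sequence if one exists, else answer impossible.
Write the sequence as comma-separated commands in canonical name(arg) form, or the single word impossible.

move(2), turn(right), move(2)

key: cell and facing (now S) both changed — the 3 commands mix motion and turning
from: at (2,0), heading right
1. move(2) → at (4,0), heading right
2. turn(right) → at (4,0), heading down
3. move(2) → at (4,0), heading down
uniquely the one of 27 3-step routes that fits.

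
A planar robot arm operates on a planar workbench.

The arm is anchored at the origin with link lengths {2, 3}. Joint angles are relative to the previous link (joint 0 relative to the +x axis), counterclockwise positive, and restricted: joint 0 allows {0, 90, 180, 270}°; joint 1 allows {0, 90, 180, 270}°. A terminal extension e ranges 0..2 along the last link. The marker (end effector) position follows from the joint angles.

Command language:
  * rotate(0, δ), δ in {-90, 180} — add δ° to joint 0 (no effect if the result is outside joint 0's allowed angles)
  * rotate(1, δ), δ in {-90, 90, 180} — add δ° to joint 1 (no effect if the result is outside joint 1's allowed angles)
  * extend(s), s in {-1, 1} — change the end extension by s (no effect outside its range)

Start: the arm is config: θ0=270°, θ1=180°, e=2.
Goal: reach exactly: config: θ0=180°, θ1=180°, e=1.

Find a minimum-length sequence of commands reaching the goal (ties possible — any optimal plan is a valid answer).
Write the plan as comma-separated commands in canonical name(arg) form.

begin: config: θ0=270°, θ1=180°, e=2
t=1 rotate(0, -90) ⇒ config: θ0=180°, θ1=180°, e=2
t=2 extend(-1) ⇒ config: θ0=180°, θ1=180°, e=1
minimal: 2 command(s), checked below 2.

rotate(0, -90), extend(-1)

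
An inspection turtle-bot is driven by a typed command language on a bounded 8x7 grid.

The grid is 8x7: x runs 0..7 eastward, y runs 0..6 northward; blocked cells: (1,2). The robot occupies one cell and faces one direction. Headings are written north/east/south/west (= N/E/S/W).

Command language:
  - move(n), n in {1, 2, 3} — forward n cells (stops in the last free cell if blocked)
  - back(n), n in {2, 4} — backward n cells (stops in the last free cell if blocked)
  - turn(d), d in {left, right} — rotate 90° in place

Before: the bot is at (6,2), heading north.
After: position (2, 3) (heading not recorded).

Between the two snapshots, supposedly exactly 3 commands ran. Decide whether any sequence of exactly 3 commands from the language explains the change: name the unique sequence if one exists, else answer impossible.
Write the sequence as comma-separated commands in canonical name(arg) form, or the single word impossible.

move(1), turn(right), back(4)

key: running back(4) before move(1) would end elsewhere — order is forced
begin: at (6,2), heading north
1. move(1) → at (6,3), heading north
2. turn(right) → at (6,3), heading east
3. back(4) → at (2,3), heading east
no other 3-command option fits: unique.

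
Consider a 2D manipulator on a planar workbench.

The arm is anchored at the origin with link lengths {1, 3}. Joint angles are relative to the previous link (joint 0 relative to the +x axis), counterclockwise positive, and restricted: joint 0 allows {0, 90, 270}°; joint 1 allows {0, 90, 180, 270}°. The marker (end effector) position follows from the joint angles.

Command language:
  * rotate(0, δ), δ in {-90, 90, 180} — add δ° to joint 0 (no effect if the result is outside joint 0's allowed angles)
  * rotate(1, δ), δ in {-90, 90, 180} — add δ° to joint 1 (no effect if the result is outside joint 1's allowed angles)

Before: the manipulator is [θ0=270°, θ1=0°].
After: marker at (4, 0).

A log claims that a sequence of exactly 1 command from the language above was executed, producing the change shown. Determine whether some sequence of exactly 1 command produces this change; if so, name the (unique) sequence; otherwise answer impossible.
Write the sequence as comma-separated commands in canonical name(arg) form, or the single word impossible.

rotate(0, 90)

from: [θ0=270°, θ1=0°]
step 1 (rotate(0, 90)): [θ0=0°, θ1=0°]
all 6 alternatives checked — unique.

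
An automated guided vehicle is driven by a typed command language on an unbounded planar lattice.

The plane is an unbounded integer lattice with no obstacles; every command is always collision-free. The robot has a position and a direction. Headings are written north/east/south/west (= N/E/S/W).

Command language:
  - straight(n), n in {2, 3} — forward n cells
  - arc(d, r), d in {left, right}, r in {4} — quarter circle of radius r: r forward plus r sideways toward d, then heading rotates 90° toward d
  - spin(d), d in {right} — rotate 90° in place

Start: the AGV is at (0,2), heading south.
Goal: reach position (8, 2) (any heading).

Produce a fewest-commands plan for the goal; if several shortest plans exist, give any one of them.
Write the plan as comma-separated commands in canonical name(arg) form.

begin: at (0,2), heading south
1. arc(left, 4) → at (4,-2), heading east
2. arc(left, 4) → at (8,2), heading north
shorter routes all fall short; 2 is best.

arc(left, 4), arc(left, 4)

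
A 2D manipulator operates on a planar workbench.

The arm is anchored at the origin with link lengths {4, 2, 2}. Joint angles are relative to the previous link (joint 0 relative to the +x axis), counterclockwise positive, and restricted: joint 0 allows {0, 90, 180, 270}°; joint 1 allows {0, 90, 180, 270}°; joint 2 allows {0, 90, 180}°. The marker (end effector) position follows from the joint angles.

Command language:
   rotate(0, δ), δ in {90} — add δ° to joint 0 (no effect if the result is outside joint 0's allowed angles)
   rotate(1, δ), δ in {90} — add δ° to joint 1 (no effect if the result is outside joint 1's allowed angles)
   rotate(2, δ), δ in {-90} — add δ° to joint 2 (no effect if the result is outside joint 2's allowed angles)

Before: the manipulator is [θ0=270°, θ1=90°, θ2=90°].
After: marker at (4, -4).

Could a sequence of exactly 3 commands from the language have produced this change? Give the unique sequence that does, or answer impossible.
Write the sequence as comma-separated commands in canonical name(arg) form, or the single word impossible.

begin: [θ0=270°, θ1=90°, θ2=90°]
step 1 (rotate(2, -90)): [θ0=270°, θ1=90°, θ2=0°]
step 2 (rotate(2, -90)): [θ0=270°, θ1=90°, θ2=0°]
step 3 (rotate(2, -90)): [θ0=270°, θ1=90°, θ2=0°]
no rival 3-sequence matches.

rotate(2, -90), rotate(2, -90), rotate(2, -90)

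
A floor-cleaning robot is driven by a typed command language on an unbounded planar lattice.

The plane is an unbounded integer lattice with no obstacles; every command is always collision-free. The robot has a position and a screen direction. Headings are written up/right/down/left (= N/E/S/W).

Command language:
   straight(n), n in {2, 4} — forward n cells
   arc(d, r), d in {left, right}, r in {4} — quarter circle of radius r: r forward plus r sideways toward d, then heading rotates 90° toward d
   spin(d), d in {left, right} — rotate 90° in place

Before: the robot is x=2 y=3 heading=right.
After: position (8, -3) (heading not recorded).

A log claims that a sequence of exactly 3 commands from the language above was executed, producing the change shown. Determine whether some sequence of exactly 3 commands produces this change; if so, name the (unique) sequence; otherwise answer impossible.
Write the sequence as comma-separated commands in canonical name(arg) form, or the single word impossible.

straight(2), arc(right, 4), straight(2)

from: x=2 y=3 heading=right
step 1 (straight(2)): x=4 y=3 heading=right
step 2 (arc(right, 4)): x=8 y=-1 heading=down
step 3 (straight(2)): x=8 y=-3 heading=down
uniquely the one of 216 3-step routes that fits.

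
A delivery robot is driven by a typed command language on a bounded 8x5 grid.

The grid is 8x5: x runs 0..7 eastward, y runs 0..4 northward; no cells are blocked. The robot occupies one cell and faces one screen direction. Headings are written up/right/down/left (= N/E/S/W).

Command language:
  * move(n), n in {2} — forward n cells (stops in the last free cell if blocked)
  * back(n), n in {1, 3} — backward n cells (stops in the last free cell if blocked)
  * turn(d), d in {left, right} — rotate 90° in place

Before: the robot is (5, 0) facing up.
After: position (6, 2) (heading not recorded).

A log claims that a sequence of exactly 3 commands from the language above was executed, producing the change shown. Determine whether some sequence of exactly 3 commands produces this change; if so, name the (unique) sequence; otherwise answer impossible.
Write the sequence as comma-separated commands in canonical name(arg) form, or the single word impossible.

key: running back(1) before move(2) would end elsewhere — order is forced
from: (5, 0) facing up
step 1 (move(2)): (5, 2) facing up
step 2 (turn(left)): (5, 2) facing left
step 3 (back(1)): (6, 2) facing left
no rival 3-sequence matches.

move(2), turn(left), back(1)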